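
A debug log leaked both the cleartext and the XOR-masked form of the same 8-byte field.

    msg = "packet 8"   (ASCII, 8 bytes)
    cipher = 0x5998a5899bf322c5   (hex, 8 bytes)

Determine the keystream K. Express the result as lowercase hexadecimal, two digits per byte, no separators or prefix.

29f9c6e2fe8702fd

Since cipher = msg ⊕ K, XORing both sides with msg gives K = msg ⊕ cipher.
70 ⊕ 59 = 29
61 ⊕ 98 = f9
63 ⊕ a5 = c6
6b ⊕ 89 = e2
65 ⊕ 9b = fe
74 ⊕ f3 = 87
20 ⊕ 22 = 02
38 ⊕ c5 = fd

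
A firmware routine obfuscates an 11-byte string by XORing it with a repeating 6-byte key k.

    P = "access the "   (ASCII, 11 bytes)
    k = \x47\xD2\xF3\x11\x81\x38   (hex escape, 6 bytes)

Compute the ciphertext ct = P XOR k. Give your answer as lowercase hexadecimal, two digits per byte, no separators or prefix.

26b19074f24b67a69b74a1

The 6-byte key repeats, so the effective keystream is 47 d2 f3 11 81 38 47 d2 f3 11 81.
byte 0: 61 ⊕ 47 = 26
byte 1: 63 ⊕ d2 = b1
byte 2: 63 ⊕ f3 = 90
byte 3: 65 ⊕ 11 = 74
byte 4: 73 ⊕ 81 = f2
byte 5: 73 ⊕ 38 = 4b
byte 6: 20 ⊕ 47 = 67
byte 7: 74 ⊕ d2 = a6
byte 8: 68 ⊕ f3 = 9b
byte 9: 65 ⊕ 11 = 74
byte 10: 20 ⊕ 81 = a1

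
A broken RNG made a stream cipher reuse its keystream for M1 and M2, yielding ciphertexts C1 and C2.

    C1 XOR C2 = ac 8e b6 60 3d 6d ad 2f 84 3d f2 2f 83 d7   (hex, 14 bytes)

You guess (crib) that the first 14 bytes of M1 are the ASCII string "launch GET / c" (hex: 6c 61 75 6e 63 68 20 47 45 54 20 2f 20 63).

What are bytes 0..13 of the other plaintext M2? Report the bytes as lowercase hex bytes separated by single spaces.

Since C1 ⊕ C2 = M1 ⊕ M2, XORing with the guessed M1 bytes yields the corresponding M2 bytes: M2 = (C1 ⊕ C2) ⊕ M1.
172 ⊕ 108 = 192
142 ⊕  97 = 239
182 ⊕ 117 = 195
 96 ⊕ 110 =  14
 61 ⊕  99 =  94
109 ⊕ 104 =   5
173 ⊕  32 = 141
 47 ⊕  71 = 104
132 ⊕  69 = 193
 61 ⊕  84 = 105
242 ⊕  32 = 210
 47 ⊕  47 =   0
131 ⊕  32 = 163
215 ⊕  99 = 180

c0 ef c3 0e 5e 05 8d 68 c1 69 d2 00 a3 b4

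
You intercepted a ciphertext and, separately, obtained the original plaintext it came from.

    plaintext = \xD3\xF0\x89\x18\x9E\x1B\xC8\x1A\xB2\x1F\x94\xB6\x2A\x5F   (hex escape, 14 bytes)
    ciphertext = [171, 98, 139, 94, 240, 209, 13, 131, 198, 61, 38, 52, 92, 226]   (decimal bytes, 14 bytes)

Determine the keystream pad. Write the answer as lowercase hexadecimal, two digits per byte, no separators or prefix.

789202466ecac5997422b28276bd

Since ciphertext = plaintext ⊕ pad, XORing both sides with plaintext gives pad = plaintext ⊕ ciphertext.
byte 0: 211 XOR 171 = 120
byte 1: 240 XOR  98 = 146
byte 2: 137 XOR 139 =   2
byte 3:  24 XOR  94 =  70
byte 4: 158 XOR 240 = 110
byte 5:  27 XOR 209 = 202
byte 6: 200 XOR  13 = 197
byte 7:  26 XOR 131 = 153
byte 8: 178 XOR 198 = 116
byte 9:  31 XOR  61 =  34
byte 10: 148 XOR  38 = 178
byte 11: 182 XOR  52 = 130
byte 12:  42 XOR  92 = 118
byte 13:  95 XOR 226 = 189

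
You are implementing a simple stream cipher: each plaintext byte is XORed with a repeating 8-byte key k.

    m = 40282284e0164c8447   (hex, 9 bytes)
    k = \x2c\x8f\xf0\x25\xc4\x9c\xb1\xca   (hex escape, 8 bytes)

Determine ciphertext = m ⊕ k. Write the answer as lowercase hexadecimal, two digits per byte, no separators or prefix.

6ca7d2a1248afd4e6b

The 8-byte key repeats, so the effective keystream is 2c 8f f0 25 c4 9c b1 ca 2c.
byte 0: 40 ^ 2c = 6c
byte 1: 28 ^ 8f = a7
byte 2: 22 ^ f0 = d2
byte 3: 84 ^ 25 = a1
byte 4: e0 ^ c4 = 24
byte 5: 16 ^ 9c = 8a
byte 6: 4c ^ b1 = fd
byte 7: 84 ^ ca = 4e
byte 8: 47 ^ 2c = 6b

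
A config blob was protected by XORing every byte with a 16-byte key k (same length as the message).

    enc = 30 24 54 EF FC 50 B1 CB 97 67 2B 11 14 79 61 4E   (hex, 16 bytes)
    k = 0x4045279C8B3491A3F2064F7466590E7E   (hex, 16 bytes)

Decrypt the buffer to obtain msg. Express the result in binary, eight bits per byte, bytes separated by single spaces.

01110000 01100001 01110011 01110011 01110111 01100100 00100000 01101000 01100101 01100001 01100100 01100101 01110010 00100000 01101111 00110000

XOR is its own inverse, so applying the key byte-wise gives the result directly.
 48 ⊕  64 = 112
 36 ⊕  69 =  97
 84 ⊕  39 = 115
239 ⊕ 156 = 115
252 ⊕ 139 = 119
 80 ⊕  52 = 100
177 ⊕ 145 =  32
203 ⊕ 163 = 104
151 ⊕ 242 = 101
103 ⊕   6 =  97
 43 ⊕  79 = 100
 17 ⊕ 116 = 101
 20 ⊕ 102 = 114
121 ⊕  89 =  32
 97 ⊕  14 = 111
 78 ⊕ 126 =  48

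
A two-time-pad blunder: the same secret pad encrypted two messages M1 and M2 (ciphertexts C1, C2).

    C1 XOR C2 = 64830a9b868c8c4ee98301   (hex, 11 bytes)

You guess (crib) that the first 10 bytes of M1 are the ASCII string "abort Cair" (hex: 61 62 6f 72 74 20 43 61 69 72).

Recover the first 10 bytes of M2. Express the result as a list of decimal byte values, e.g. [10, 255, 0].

[5, 225, 101, 233, 242, 172, 207, 47, 128, 241]

Since C1 ⊕ C2 = M1 ⊕ M2, XORing with the guessed M1 bytes yields the corresponding M2 bytes: M2 = (C1 ⊕ C2) ⊕ M1.
100 XOR  97 =   5
131 XOR  98 = 225
 10 XOR 111 = 101
155 XOR 114 = 233
134 XOR 116 = 242
140 XOR  32 = 172
140 XOR  67 = 207
 78 XOR  97 =  47
233 XOR 105 = 128
131 XOR 114 = 241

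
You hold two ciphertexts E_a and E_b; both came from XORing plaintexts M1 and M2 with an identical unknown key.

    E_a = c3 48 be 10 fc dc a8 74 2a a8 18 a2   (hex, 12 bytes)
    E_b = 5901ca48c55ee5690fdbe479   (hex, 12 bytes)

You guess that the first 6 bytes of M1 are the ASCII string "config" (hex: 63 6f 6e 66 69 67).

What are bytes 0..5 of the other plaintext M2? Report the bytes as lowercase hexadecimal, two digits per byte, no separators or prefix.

First, E_a ⊕ E_b = (M1 ⊕ K) ⊕ (M2 ⊕ K) = M1 ⊕ M2, so the key drops out. Then M2 = (M1 ⊕ M2) ⊕ M1 over the first 6 bytes.
byte 0: (c3 XOR 59) XOR 63 = 9a XOR 63 = f9
byte 1: (48 XOR 01) XOR 6f = 49 XOR 6f = 26
byte 2: (be XOR ca) XOR 6e = 74 XOR 6e = 1a
byte 3: (10 XOR 48) XOR 66 = 58 XOR 66 = 3e
byte 4: (fc XOR c5) XOR 69 = 39 XOR 69 = 50
byte 5: (dc XOR 5e) XOR 67 = 82 XOR 67 = e5

f9261a3e50e5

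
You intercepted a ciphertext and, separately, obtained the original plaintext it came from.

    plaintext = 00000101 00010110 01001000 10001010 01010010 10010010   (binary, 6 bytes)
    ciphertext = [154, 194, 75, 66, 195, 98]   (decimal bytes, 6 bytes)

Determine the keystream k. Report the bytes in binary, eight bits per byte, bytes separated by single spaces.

Since ciphertext = plaintext ⊕ k, XORing both sides with plaintext gives k = plaintext ⊕ ciphertext.
05 XOR 9a = 9f
16 XOR c2 = d4
48 XOR 4b = 03
8a XOR 42 = c8
52 XOR c3 = 91
92 XOR 62 = f0

10011111 11010100 00000011 11001000 10010001 11110000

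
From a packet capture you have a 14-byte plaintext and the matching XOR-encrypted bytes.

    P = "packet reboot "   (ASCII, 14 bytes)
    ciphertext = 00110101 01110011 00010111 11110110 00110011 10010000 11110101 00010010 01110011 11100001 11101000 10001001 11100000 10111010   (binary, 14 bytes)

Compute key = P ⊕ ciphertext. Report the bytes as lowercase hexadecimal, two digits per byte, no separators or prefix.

4512749d56e4d560168387e6949a

Since ciphertext = P ⊕ key, XORing both sides with P gives key = P ⊕ ciphertext.
byte 0: 112 XOR  53 =  69
byte 1:  97 XOR 115 =  18
byte 2:  99 XOR  23 = 116
byte 3: 107 XOR 246 = 157
byte 4: 101 XOR  51 =  86
byte 5: 116 XOR 144 = 228
byte 6:  32 XOR 245 = 213
byte 7: 114 XOR  18 =  96
byte 8: 101 XOR 115 =  22
byte 9:  98 XOR 225 = 131
byte 10: 111 XOR 232 = 135
byte 11: 111 XOR 137 = 230
byte 12: 116 XOR 224 = 148
byte 13:  32 XOR 186 = 154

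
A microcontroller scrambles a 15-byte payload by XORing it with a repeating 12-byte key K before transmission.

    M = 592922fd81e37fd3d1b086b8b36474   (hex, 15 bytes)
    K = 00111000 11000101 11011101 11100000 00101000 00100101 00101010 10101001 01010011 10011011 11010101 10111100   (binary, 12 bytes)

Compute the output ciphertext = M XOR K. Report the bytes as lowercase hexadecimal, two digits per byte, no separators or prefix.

61ecff1da9c6557a822b53048ba1a9

The 12-byte key repeats, so the effective keystream is 38 c5 dd e0 28 25 2a a9 53 9b d5 bc 38 c5 dd.
byte 0: 59 ^ 38 = 61
byte 1: 29 ^ c5 = ec
byte 2: 22 ^ dd = ff
byte 3: fd ^ e0 = 1d
byte 4: 81 ^ 28 = a9
byte 5: e3 ^ 25 = c6
byte 6: 7f ^ 2a = 55
byte 7: d3 ^ a9 = 7a
byte 8: d1 ^ 53 = 82
byte 9: b0 ^ 9b = 2b
byte 10: 86 ^ d5 = 53
byte 11: b8 ^ bc = 04
byte 12: b3 ^ 38 = 8b
byte 13: 64 ^ c5 = a1
byte 14: 74 ^ dd = a9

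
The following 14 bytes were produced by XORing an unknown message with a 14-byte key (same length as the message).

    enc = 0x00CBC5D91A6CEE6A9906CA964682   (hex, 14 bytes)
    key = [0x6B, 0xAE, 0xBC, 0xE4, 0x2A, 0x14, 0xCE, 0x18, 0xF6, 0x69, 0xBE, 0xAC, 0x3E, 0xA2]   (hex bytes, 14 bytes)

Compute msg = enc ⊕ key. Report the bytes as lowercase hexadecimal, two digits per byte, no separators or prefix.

6b65793d307820726f6f743a7820

XOR is its own inverse, so applying the key byte-wise gives the result directly.
byte 0: 00 xor 6b = 6b
byte 1: cb xor ae = 65
byte 2: c5 xor bc = 79
byte 3: d9 xor e4 = 3d
byte 4: 1a xor 2a = 30
byte 5: 6c xor 14 = 78
byte 6: ee xor ce = 20
byte 7: 6a xor 18 = 72
byte 8: 99 xor f6 = 6f
byte 9: 06 xor 69 = 6f
byte 10: ca xor be = 74
byte 11: 96 xor ac = 3a
byte 12: 46 xor 3e = 78
byte 13: 82 xor a2 = 20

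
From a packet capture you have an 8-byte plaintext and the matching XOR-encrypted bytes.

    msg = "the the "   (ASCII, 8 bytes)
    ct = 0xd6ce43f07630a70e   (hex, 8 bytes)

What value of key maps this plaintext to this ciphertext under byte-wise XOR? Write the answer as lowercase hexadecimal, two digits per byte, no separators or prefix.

a2a626d00258c22e

Since ct = msg ⊕ key, XORing both sides with msg gives key = msg ⊕ ct.
116 ⊕ 214 = 162
104 ⊕ 206 = 166
101 ⊕  67 =  38
 32 ⊕ 240 = 208
116 ⊕ 118 =   2
104 ⊕  48 =  88
101 ⊕ 167 = 194
 32 ⊕  14 =  46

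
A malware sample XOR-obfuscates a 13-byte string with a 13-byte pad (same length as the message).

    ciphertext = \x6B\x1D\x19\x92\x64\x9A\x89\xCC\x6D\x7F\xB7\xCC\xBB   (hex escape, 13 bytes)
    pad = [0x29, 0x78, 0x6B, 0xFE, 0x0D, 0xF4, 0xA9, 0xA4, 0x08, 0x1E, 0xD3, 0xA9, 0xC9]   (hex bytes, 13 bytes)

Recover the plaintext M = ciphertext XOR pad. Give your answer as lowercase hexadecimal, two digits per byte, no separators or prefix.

6b ^ 29 = 42
1d ^ 78 = 65
19 ^ 6b = 72
92 ^ fe = 6c
64 ^ 0d = 69
9a ^ f4 = 6e
89 ^ a9 = 20
cc ^ a4 = 68
6d ^ 08 = 65
7f ^ 1e = 61
b7 ^ d3 = 64
cc ^ a9 = 65
bb ^ c9 = 72

4265726c696e20686561646572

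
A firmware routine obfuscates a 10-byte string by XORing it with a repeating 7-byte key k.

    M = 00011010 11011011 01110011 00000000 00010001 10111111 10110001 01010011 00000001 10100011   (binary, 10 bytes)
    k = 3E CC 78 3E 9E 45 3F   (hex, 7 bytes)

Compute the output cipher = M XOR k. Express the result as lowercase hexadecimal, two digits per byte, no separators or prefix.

24170b3e8ffa8e6dcddb

The 7-byte key repeats, so the effective keystream is 3e cc 78 3e 9e 45 3f 3e cc 78.
byte 0: 1a ⊕ 3e = 24
byte 1: db ⊕ cc = 17
byte 2: 73 ⊕ 78 = 0b
byte 3: 00 ⊕ 3e = 3e
byte 4: 11 ⊕ 9e = 8f
byte 5: bf ⊕ 45 = fa
byte 6: b1 ⊕ 3f = 8e
byte 7: 53 ⊕ 3e = 6d
byte 8: 01 ⊕ cc = cd
byte 9: a3 ⊕ 78 = db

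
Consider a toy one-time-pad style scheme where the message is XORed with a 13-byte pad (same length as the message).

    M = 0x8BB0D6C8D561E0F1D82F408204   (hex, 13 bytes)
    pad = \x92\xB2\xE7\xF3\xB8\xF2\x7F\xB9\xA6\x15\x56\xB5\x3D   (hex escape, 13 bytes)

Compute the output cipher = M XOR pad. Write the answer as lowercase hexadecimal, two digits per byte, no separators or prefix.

139 ^ 146 =  25
176 ^ 178 =   2
214 ^ 231 =  49
200 ^ 243 =  59
213 ^ 184 = 109
 97 ^ 242 = 147
224 ^ 127 = 159
241 ^ 185 =  72
216 ^ 166 = 126
 47 ^  21 =  58
 64 ^  86 =  22
130 ^ 181 =  55
  4 ^  61 =  57

1902313b6d939f487e3a163739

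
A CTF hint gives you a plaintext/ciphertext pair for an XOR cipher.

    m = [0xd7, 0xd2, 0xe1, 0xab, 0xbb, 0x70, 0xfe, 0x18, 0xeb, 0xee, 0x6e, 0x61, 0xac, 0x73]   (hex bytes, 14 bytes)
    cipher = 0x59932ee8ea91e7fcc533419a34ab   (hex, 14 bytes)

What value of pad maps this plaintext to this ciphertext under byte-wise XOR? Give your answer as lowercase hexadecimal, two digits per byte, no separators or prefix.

Since cipher = m ⊕ pad, XORing both sides with m gives pad = m ⊕ cipher.
d7 XOR 59 = 8e
d2 XOR 93 = 41
e1 XOR 2e = cf
ab XOR e8 = 43
bb XOR ea = 51
70 XOR 91 = e1
fe XOR e7 = 19
18 XOR fc = e4
eb XOR c5 = 2e
ee XOR 33 = dd
6e XOR 41 = 2f
61 XOR 9a = fb
ac XOR 34 = 98
73 XOR ab = d8

8e41cf4351e119e42edd2ffb98d8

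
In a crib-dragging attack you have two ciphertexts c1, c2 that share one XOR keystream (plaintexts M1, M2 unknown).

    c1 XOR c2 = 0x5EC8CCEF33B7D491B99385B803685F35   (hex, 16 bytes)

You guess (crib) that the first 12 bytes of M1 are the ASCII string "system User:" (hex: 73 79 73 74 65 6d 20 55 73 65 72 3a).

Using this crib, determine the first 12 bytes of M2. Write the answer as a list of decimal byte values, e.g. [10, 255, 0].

Since c1 ⊕ c2 = M1 ⊕ M2, XORing with the guessed M1 bytes yields the corresponding M2 bytes: M2 = (c1 ⊕ c2) ⊕ M1.
 94 XOR 115 =  45
200 XOR 121 = 177
204 XOR 115 = 191
239 XOR 116 = 155
 51 XOR 101 =  86
183 XOR 109 = 218
212 XOR  32 = 244
145 XOR  85 = 196
185 XOR 115 = 202
147 XOR 101 = 246
133 XOR 114 = 247
184 XOR  58 = 130

[45, 177, 191, 155, 86, 218, 244, 196, 202, 246, 247, 130]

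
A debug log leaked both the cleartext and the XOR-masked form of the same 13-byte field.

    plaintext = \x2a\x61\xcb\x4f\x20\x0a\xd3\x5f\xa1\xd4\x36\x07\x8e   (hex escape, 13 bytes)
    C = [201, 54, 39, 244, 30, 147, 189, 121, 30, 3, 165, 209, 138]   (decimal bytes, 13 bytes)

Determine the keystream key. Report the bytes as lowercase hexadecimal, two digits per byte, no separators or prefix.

e357ecbb3e996e26bfd793d604

Since C = plaintext ⊕ key, XORing both sides with plaintext gives key = plaintext ⊕ C.
2a ^ c9 = e3
61 ^ 36 = 57
cb ^ 27 = ec
4f ^ f4 = bb
20 ^ 1e = 3e
0a ^ 93 = 99
d3 ^ bd = 6e
5f ^ 79 = 26
a1 ^ 1e = bf
d4 ^ 03 = d7
36 ^ a5 = 93
07 ^ d1 = d6
8e ^ 8a = 04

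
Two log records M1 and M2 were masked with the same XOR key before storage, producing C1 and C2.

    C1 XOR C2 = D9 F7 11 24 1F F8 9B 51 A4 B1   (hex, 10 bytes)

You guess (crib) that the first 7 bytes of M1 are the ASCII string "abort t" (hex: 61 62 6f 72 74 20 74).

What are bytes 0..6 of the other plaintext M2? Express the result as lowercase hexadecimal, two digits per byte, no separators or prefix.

b8957e566bd8ef

Since C1 ⊕ C2 = M1 ⊕ M2, XORing with the guessed M1 bytes yields the corresponding M2 bytes: M2 = (C1 ⊕ C2) ⊕ M1.
d9 ⊕ 61 = b8
f7 ⊕ 62 = 95
11 ⊕ 6f = 7e
24 ⊕ 72 = 56
1f ⊕ 74 = 6b
f8 ⊕ 20 = d8
9b ⊕ 74 = ef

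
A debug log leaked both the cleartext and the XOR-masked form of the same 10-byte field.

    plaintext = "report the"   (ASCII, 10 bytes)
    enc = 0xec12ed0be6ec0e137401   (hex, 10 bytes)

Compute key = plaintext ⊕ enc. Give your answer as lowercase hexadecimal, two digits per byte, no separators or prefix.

9e779d6494982e671c64

Since enc = plaintext ⊕ key, XORing both sides with plaintext gives key = plaintext ⊕ enc.
byte 0: 72 ^ ec = 9e
byte 1: 65 ^ 12 = 77
byte 2: 70 ^ ed = 9d
byte 3: 6f ^ 0b = 64
byte 4: 72 ^ e6 = 94
byte 5: 74 ^ ec = 98
byte 6: 20 ^ 0e = 2e
byte 7: 74 ^ 13 = 67
byte 8: 68 ^ 74 = 1c
byte 9: 65 ^ 01 = 64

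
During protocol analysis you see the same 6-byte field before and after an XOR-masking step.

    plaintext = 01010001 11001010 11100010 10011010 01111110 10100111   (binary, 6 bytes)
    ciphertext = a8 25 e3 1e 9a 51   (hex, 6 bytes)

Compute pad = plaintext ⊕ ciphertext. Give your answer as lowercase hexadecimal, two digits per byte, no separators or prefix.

f9ef0184e4f6

Since ciphertext = plaintext ⊕ pad, XORing both sides with plaintext gives pad = plaintext ⊕ ciphertext.
01010001 ^ 10101000 = 11111001
11001010 ^ 00100101 = 11101111
11100010 ^ 11100011 = 00000001
10011010 ^ 00011110 = 10000100
01111110 ^ 10011010 = 11100100
10100111 ^ 01010001 = 11110110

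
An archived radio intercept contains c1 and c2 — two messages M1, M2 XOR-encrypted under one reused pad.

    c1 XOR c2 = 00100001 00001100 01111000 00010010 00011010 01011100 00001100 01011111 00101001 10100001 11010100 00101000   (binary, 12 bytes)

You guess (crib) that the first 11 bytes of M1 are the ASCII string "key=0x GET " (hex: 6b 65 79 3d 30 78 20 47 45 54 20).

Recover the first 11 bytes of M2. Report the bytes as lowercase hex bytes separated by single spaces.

Since c1 ⊕ c2 = M1 ⊕ M2, XORing with the guessed M1 bytes yields the corresponding M2 bytes: M2 = (c1 ⊕ c2) ⊕ M1.
byte 0:  33 ^ 107 =  74
byte 1:  12 ^ 101 = 105
byte 2: 120 ^ 121 =   1
byte 3:  18 ^  61 =  47
byte 4:  26 ^  48 =  42
byte 5:  92 ^ 120 =  36
byte 6:  12 ^  32 =  44
byte 7:  95 ^  71 =  24
byte 8:  41 ^  69 = 108
byte 9: 161 ^  84 = 245
byte 10: 212 ^  32 = 244

4a 69 01 2f 2a 24 2c 18 6c f5 f4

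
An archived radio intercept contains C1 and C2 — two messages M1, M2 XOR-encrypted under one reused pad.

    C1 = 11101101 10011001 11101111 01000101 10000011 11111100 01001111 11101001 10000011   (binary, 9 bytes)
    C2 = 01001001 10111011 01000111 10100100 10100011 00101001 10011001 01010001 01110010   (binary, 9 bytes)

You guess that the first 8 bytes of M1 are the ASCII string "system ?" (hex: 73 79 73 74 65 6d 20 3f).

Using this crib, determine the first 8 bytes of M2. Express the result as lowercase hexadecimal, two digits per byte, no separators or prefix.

d75bdb9545b8f687

First, C1 ⊕ C2 = (M1 ⊕ K) ⊕ (M2 ⊕ K) = M1 ⊕ M2, so the key drops out. Then M2 = (M1 ⊕ M2) ⊕ M1 over the first 8 bytes.
byte 0: (ed xor 49) xor 73 = a4 xor 73 = d7
byte 1: (99 xor bb) xor 79 = 22 xor 79 = 5b
byte 2: (ef xor 47) xor 73 = a8 xor 73 = db
byte 3: (45 xor a4) xor 74 = e1 xor 74 = 95
byte 4: (83 xor a3) xor 65 = 20 xor 65 = 45
byte 5: (fc xor 29) xor 6d = d5 xor 6d = b8
byte 6: (4f xor 99) xor 20 = d6 xor 20 = f6
byte 7: (e9 xor 51) xor 3f = b8 xor 3f = 87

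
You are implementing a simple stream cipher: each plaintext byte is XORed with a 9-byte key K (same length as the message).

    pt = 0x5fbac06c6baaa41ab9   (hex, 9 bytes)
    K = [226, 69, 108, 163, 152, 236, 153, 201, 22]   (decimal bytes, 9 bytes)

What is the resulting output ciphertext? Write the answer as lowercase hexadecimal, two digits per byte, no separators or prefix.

byte 0: 5f XOR e2 = bd
byte 1: ba XOR 45 = ff
byte 2: c0 XOR 6c = ac
byte 3: 6c XOR a3 = cf
byte 4: 6b XOR 98 = f3
byte 5: aa XOR ec = 46
byte 6: a4 XOR 99 = 3d
byte 7: 1a XOR c9 = d3
byte 8: b9 XOR 16 = af

bdffaccff3463dd3af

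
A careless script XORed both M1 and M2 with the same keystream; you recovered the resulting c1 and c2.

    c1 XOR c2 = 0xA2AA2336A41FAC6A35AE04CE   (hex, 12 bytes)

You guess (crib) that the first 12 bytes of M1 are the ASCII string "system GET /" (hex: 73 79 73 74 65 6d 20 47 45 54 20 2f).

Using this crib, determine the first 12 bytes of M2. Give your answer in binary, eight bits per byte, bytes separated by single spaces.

Since c1 ⊕ c2 = M1 ⊕ M2, XORing with the guessed M1 bytes yields the corresponding M2 bytes: M2 = (c1 ⊕ c2) ⊕ M1.
byte 0: a2 ⊕ 73 = d1
byte 1: aa ⊕ 79 = d3
byte 2: 23 ⊕ 73 = 50
byte 3: 36 ⊕ 74 = 42
byte 4: a4 ⊕ 65 = c1
byte 5: 1f ⊕ 6d = 72
byte 6: ac ⊕ 20 = 8c
byte 7: 6a ⊕ 47 = 2d
byte 8: 35 ⊕ 45 = 70
byte 9: ae ⊕ 54 = fa
byte 10: 04 ⊕ 20 = 24
byte 11: ce ⊕ 2f = e1

11010001 11010011 01010000 01000010 11000001 01110010 10001100 00101101 01110000 11111010 00100100 11100001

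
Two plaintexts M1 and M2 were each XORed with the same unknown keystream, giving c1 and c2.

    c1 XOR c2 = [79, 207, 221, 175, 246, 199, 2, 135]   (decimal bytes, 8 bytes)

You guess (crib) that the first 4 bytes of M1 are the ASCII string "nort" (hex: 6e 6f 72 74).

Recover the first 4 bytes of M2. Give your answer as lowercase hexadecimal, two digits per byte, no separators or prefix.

Since c1 ⊕ c2 = M1 ⊕ M2, XORing with the guessed M1 bytes yields the corresponding M2 bytes: M2 = (c1 ⊕ c2) ⊕ M1.
 79 XOR 110 =  33
207 XOR 111 = 160
221 XOR 114 = 175
175 XOR 116 = 219

21a0afdb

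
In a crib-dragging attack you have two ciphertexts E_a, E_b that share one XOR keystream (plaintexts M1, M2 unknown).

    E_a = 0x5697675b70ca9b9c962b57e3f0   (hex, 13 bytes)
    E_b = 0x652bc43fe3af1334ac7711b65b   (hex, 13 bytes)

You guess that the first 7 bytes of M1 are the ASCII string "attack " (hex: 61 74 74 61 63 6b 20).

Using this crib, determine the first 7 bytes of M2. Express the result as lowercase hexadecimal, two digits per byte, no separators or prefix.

First, E_a ⊕ E_b = (M1 ⊕ K) ⊕ (M2 ⊕ K) = M1 ⊕ M2, so the key drops out. Then M2 = (M1 ⊕ M2) ⊕ M1 over the first 7 bytes.
byte 0: (56 ⊕ 65) ⊕ 61 = 33 ⊕ 61 = 52
byte 1: (97 ⊕ 2b) ⊕ 74 = bc ⊕ 74 = c8
byte 2: (67 ⊕ c4) ⊕ 74 = a3 ⊕ 74 = d7
byte 3: (5b ⊕ 3f) ⊕ 61 = 64 ⊕ 61 = 05
byte 4: (70 ⊕ e3) ⊕ 63 = 93 ⊕ 63 = f0
byte 5: (ca ⊕ af) ⊕ 6b = 65 ⊕ 6b = 0e
byte 6: (9b ⊕ 13) ⊕ 20 = 88 ⊕ 20 = a8

52c8d705f00ea8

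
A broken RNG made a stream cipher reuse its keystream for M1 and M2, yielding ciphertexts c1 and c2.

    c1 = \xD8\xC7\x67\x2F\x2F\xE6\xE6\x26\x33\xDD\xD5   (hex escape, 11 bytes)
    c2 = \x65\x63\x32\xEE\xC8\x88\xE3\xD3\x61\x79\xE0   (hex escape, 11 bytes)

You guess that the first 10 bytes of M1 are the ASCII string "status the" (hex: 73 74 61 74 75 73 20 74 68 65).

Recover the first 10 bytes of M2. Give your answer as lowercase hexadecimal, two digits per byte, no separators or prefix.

ced034b5921d25813ac1

First, c1 ⊕ c2 = (M1 ⊕ K) ⊕ (M2 ⊕ K) = M1 ⊕ M2, so the key drops out. Then M2 = (M1 ⊕ M2) ⊕ M1 over the first 10 bytes.
byte 0: (d8 xor 65) xor 73 = bd xor 73 = ce
byte 1: (c7 xor 63) xor 74 = a4 xor 74 = d0
byte 2: (67 xor 32) xor 61 = 55 xor 61 = 34
byte 3: (2f xor ee) xor 74 = c1 xor 74 = b5
byte 4: (2f xor c8) xor 75 = e7 xor 75 = 92
byte 5: (e6 xor 88) xor 73 = 6e xor 73 = 1d
byte 6: (e6 xor e3) xor 20 = 05 xor 20 = 25
byte 7: (26 xor d3) xor 74 = f5 xor 74 = 81
byte 8: (33 xor 61) xor 68 = 52 xor 68 = 3a
byte 9: (dd xor 79) xor 65 = a4 xor 65 = c1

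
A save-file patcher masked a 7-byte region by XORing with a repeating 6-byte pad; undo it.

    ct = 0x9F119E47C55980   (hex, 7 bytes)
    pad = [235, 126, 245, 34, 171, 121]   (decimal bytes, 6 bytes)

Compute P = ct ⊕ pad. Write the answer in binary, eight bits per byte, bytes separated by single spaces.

The 6-byte key repeats, so the effective keystream is eb 7e f5 22 ab 79 eb.
byte 0: 9f ^ eb = 74
byte 1: 11 ^ 7e = 6f
byte 2: 9e ^ f5 = 6b
byte 3: 47 ^ 22 = 65
byte 4: c5 ^ ab = 6e
byte 5: 59 ^ 79 = 20
byte 6: 80 ^ eb = 6b

01110100 01101111 01101011 01100101 01101110 00100000 01101011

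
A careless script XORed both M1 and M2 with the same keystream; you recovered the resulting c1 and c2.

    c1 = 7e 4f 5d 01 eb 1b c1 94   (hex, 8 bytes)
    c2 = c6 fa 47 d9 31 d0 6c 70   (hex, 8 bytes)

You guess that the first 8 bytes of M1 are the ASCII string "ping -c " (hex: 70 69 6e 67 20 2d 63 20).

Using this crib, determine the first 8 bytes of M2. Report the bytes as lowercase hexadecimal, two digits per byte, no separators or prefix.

c8dc74bffae6cec4

First, c1 ⊕ c2 = (M1 ⊕ K) ⊕ (M2 ⊕ K) = M1 ⊕ M2, so the key drops out. Then M2 = (M1 ⊕ M2) ⊕ M1 over the first 8 bytes.
byte 0: (7e xor c6) xor 70 = b8 xor 70 = c8
byte 1: (4f xor fa) xor 69 = b5 xor 69 = dc
byte 2: (5d xor 47) xor 6e = 1a xor 6e = 74
byte 3: (01 xor d9) xor 67 = d8 xor 67 = bf
byte 4: (eb xor 31) xor 20 = da xor 20 = fa
byte 5: (1b xor d0) xor 2d = cb xor 2d = e6
byte 6: (c1 xor 6c) xor 63 = ad xor 63 = ce
byte 7: (94 xor 70) xor 20 = e4 xor 20 = c4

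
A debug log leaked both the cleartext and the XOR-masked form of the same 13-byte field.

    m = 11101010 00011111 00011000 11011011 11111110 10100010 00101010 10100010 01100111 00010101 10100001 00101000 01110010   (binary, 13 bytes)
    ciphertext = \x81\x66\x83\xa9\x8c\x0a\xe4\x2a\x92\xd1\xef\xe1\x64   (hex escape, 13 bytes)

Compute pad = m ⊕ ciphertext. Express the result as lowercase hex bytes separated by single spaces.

Since ciphertext = m ⊕ pad, XORing both sides with m gives pad = m ⊕ ciphertext.
ea xor 81 = 6b
1f xor 66 = 79
18 xor 83 = 9b
db xor a9 = 72
fe xor 8c = 72
a2 xor 0a = a8
2a xor e4 = ce
a2 xor 2a = 88
67 xor 92 = f5
15 xor d1 = c4
a1 xor ef = 4e
28 xor e1 = c9
72 xor 64 = 16

6b 79 9b 72 72 a8 ce 88 f5 c4 4e c9 16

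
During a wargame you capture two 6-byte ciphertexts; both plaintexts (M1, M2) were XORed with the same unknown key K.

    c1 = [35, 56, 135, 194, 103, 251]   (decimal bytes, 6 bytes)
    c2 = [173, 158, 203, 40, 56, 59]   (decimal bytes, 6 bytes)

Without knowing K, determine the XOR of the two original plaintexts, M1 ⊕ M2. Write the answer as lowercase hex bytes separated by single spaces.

c1 ⊕ c2 = (M1 ⊕ K) ⊕ (M2 ⊕ K) = M1 ⊕ M2 — the shared key cancels under XOR.
 35 xor 173 = 142
 56 xor 158 = 166
135 xor 203 =  76
194 xor  40 = 234
103 xor  56 =  95
251 xor  59 = 192

8e a6 4c ea 5f c0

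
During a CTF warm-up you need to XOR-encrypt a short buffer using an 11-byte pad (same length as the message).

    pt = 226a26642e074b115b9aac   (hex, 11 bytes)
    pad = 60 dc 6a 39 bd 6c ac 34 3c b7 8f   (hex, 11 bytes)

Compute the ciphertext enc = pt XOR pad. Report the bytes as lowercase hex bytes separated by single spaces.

42 b6 4c 5d 93 6b e7 25 67 2d 23

22 XOR 60 = 42
6a XOR dc = b6
26 XOR 6a = 4c
64 XOR 39 = 5d
2e XOR bd = 93
07 XOR 6c = 6b
4b XOR ac = e7
11 XOR 34 = 25
5b XOR 3c = 67
9a XOR b7 = 2d
ac XOR 8f = 23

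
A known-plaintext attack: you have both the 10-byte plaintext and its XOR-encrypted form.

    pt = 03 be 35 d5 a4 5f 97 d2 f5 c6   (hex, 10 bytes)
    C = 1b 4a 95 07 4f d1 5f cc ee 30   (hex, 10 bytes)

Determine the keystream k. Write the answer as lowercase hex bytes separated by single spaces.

18 f4 a0 d2 eb 8e c8 1e 1b f6

Since C = pt ⊕ k, XORing both sides with pt gives k = pt ⊕ C.
byte 0:   3 ⊕  27 =  24
byte 1: 190 ⊕  74 = 244
byte 2:  53 ⊕ 149 = 160
byte 3: 213 ⊕   7 = 210
byte 4: 164 ⊕  79 = 235
byte 5:  95 ⊕ 209 = 142
byte 6: 151 ⊕  95 = 200
byte 7: 210 ⊕ 204 =  30
byte 8: 245 ⊕ 238 =  27
byte 9: 198 ⊕  48 = 246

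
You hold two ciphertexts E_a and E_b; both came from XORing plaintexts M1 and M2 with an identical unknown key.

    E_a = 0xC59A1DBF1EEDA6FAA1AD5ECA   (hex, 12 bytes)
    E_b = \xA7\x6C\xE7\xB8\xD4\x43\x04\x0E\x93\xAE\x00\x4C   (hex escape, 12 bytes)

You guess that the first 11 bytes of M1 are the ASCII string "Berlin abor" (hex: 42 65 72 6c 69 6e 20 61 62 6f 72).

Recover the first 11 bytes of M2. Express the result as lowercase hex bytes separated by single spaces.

20 93 88 6b a3 c0 82 95 50 6c 2c

First, E_a ⊕ E_b = (M1 ⊕ K) ⊕ (M2 ⊕ K) = M1 ⊕ M2, so the key drops out. Then M2 = (M1 ⊕ M2) ⊕ M1 over the first 11 bytes.
byte 0: (c5 ⊕ a7) ⊕ 42 = 62 ⊕ 42 = 20
byte 1: (9a ⊕ 6c) ⊕ 65 = f6 ⊕ 65 = 93
byte 2: (1d ⊕ e7) ⊕ 72 = fa ⊕ 72 = 88
byte 3: (bf ⊕ b8) ⊕ 6c = 07 ⊕ 6c = 6b
byte 4: (1e ⊕ d4) ⊕ 69 = ca ⊕ 69 = a3
byte 5: (ed ⊕ 43) ⊕ 6e = ae ⊕ 6e = c0
byte 6: (a6 ⊕ 04) ⊕ 20 = a2 ⊕ 20 = 82
byte 7: (fa ⊕ 0e) ⊕ 61 = f4 ⊕ 61 = 95
byte 8: (a1 ⊕ 93) ⊕ 62 = 32 ⊕ 62 = 50
byte 9: (ad ⊕ ae) ⊕ 6f = 03 ⊕ 6f = 6c
byte 10: (5e ⊕ 00) ⊕ 72 = 5e ⊕ 72 = 2c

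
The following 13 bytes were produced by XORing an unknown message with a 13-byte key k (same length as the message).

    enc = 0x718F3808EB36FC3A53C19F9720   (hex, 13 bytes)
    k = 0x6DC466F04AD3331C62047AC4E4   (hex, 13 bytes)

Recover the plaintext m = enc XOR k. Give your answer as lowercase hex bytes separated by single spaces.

1c 4b 5e f8 a1 e5 cf 26 31 c5 e5 53 c4

byte 0: 71 ^ 6d = 1c
byte 1: 8f ^ c4 = 4b
byte 2: 38 ^ 66 = 5e
byte 3: 08 ^ f0 = f8
byte 4: eb ^ 4a = a1
byte 5: 36 ^ d3 = e5
byte 6: fc ^ 33 = cf
byte 7: 3a ^ 1c = 26
byte 8: 53 ^ 62 = 31
byte 9: c1 ^ 04 = c5
byte 10: 9f ^ 7a = e5
byte 11: 97 ^ c4 = 53
byte 12: 20 ^ e4 = c4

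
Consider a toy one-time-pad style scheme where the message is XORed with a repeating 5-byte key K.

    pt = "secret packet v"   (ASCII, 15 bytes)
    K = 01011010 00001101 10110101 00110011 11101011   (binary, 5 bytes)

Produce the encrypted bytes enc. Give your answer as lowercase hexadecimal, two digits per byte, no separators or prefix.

2968d6418e2e2dc552883168c1139d

The 5-byte key repeats, so the effective keystream is 5a 0d b5 33 eb 5a 0d b5 33 eb 5a 0d b5 33 eb.
byte 0: 73 ^ 5a = 29
byte 1: 65 ^ 0d = 68
byte 2: 63 ^ b5 = d6
byte 3: 72 ^ 33 = 41
byte 4: 65 ^ eb = 8e
byte 5: 74 ^ 5a = 2e
byte 6: 20 ^ 0d = 2d
byte 7: 70 ^ b5 = c5
byte 8: 61 ^ 33 = 52
byte 9: 63 ^ eb = 88
byte 10: 6b ^ 5a = 31
byte 11: 65 ^ 0d = 68
byte 12: 74 ^ b5 = c1
byte 13: 20 ^ 33 = 13
byte 14: 76 ^ eb = 9d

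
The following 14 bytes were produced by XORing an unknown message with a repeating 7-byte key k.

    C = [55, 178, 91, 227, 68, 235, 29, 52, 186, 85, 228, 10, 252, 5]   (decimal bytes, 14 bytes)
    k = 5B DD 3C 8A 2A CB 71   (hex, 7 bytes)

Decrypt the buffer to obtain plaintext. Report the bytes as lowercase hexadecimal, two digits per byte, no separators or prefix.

The 7-byte key repeats, so the effective keystream is 5b dd 3c 8a 2a cb 71 5b dd 3c 8a 2a cb 71.
byte 0: 37 xor 5b = 6c
byte 1: b2 xor dd = 6f
byte 2: 5b xor 3c = 67
byte 3: e3 xor 8a = 69
byte 4: 44 xor 2a = 6e
byte 5: eb xor cb = 20
byte 6: 1d xor 71 = 6c
byte 7: 34 xor 5b = 6f
byte 8: ba xor dd = 67
byte 9: 55 xor 3c = 69
byte 10: e4 xor 8a = 6e
byte 11: 0a xor 2a = 20
byte 12: fc xor cb = 37
byte 13: 05 xor 71 = 74

6c6f67696e206c6f67696e203774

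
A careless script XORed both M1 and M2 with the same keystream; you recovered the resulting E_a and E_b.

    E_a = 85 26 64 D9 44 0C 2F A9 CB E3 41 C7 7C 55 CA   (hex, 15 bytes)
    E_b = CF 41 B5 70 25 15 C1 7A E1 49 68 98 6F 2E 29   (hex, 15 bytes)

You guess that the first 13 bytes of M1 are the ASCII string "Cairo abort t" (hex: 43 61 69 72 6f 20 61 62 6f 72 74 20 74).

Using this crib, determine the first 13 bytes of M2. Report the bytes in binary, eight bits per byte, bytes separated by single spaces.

00001001 00000110 10111000 11011011 00001110 00111001 10001111 10110001 01000101 11011000 01011101 01111111 01100111

First, E_a ⊕ E_b = (M1 ⊕ K) ⊕ (M2 ⊕ K) = M1 ⊕ M2, so the key drops out. Then M2 = (M1 ⊕ M2) ⊕ M1 over the first 13 bytes.
byte 0: (85 ⊕ cf) ⊕ 43 = 4a ⊕ 43 = 09
byte 1: (26 ⊕ 41) ⊕ 61 = 67 ⊕ 61 = 06
byte 2: (64 ⊕ b5) ⊕ 69 = d1 ⊕ 69 = b8
byte 3: (d9 ⊕ 70) ⊕ 72 = a9 ⊕ 72 = db
byte 4: (44 ⊕ 25) ⊕ 6f = 61 ⊕ 6f = 0e
byte 5: (0c ⊕ 15) ⊕ 20 = 19 ⊕ 20 = 39
byte 6: (2f ⊕ c1) ⊕ 61 = ee ⊕ 61 = 8f
byte 7: (a9 ⊕ 7a) ⊕ 62 = d3 ⊕ 62 = b1
byte 8: (cb ⊕ e1) ⊕ 6f = 2a ⊕ 6f = 45
byte 9: (e3 ⊕ 49) ⊕ 72 = aa ⊕ 72 = d8
byte 10: (41 ⊕ 68) ⊕ 74 = 29 ⊕ 74 = 5d
byte 11: (c7 ⊕ 98) ⊕ 20 = 5f ⊕ 20 = 7f
byte 12: (7c ⊕ 6f) ⊕ 74 = 13 ⊕ 74 = 67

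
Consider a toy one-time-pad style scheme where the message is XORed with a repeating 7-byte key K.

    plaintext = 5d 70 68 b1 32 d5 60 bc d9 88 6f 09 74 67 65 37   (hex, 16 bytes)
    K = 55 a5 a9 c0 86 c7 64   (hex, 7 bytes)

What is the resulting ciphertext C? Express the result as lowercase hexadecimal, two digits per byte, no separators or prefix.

08d5c171b41204e97c21af8fb3033092

The 7-byte key repeats, so the effective keystream is 55 a5 a9 c0 86 c7 64 55 a5 a9 c0 86 c7 64 55 a5.
byte 0: 5d xor 55 = 08
byte 1: 70 xor a5 = d5
byte 2: 68 xor a9 = c1
byte 3: b1 xor c0 = 71
byte 4: 32 xor 86 = b4
byte 5: d5 xor c7 = 12
byte 6: 60 xor 64 = 04
byte 7: bc xor 55 = e9
byte 8: d9 xor a5 = 7c
byte 9: 88 xor a9 = 21
byte 10: 6f xor c0 = af
byte 11: 09 xor 86 = 8f
byte 12: 74 xor c7 = b3
byte 13: 67 xor 64 = 03
byte 14: 65 xor 55 = 30
byte 15: 37 xor a5 = 92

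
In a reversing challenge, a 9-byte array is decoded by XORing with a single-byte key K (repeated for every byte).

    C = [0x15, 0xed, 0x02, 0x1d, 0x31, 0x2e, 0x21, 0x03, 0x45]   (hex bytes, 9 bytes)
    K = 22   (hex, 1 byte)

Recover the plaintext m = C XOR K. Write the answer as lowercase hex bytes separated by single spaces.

37 cf 20 3f 13 0c 03 21 67

The 1-byte key repeats, so the effective keystream is 22 22 22 22 22 22 22 22 22.
byte 0: 15 ^ 22 = 37
byte 1: ed ^ 22 = cf
byte 2: 02 ^ 22 = 20
byte 3: 1d ^ 22 = 3f
byte 4: 31 ^ 22 = 13
byte 5: 2e ^ 22 = 0c
byte 6: 21 ^ 22 = 03
byte 7: 03 ^ 22 = 21
byte 8: 45 ^ 22 = 67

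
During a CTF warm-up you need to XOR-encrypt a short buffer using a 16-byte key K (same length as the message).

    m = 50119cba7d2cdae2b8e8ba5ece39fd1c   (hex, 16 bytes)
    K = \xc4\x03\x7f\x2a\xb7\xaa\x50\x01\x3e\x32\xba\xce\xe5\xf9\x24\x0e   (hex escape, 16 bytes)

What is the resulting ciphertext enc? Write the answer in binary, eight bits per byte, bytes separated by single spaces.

10010100 00010010 11100011 10010000 11001010 10000110 10001010 11100011 10000110 11011010 00000000 10010000 00101011 11000000 11011001 00010010

50 XOR c4 = 94
11 XOR 03 = 12
9c XOR 7f = e3
ba XOR 2a = 90
7d XOR b7 = ca
2c XOR aa = 86
da XOR 50 = 8a
e2 XOR 01 = e3
b8 XOR 3e = 86
e8 XOR 32 = da
ba XOR ba = 00
5e XOR ce = 90
ce XOR e5 = 2b
39 XOR f9 = c0
fd XOR 24 = d9
1c XOR 0e = 12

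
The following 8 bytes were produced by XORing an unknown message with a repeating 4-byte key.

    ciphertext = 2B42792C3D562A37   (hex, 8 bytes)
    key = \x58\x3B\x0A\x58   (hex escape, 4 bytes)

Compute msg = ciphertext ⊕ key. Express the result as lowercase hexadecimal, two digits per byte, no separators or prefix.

The 4-byte key repeats, so the effective keystream is 58 3b 0a 58 58 3b 0a 58.
byte 0: 2b ^ 58 = 73
byte 1: 42 ^ 3b = 79
byte 2: 79 ^ 0a = 73
byte 3: 2c ^ 58 = 74
byte 4: 3d ^ 58 = 65
byte 5: 56 ^ 3b = 6d
byte 6: 2a ^ 0a = 20
byte 7: 37 ^ 58 = 6f

73797374656d206f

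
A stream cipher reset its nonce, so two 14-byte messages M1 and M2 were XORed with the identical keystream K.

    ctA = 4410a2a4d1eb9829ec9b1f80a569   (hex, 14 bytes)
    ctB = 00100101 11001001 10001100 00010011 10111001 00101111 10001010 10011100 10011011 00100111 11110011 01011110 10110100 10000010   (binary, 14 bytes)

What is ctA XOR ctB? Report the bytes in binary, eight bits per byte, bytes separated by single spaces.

ctA ⊕ ctB = (M1 ⊕ K) ⊕ (M2 ⊕ K) = M1 ⊕ M2 — the shared key cancels under XOR.
byte 0:  68 XOR  37 =  97
byte 1:  16 XOR 201 = 217
byte 2: 162 XOR 140 =  46
byte 3: 164 XOR  19 = 183
byte 4: 209 XOR 185 = 104
byte 5: 235 XOR  47 = 196
byte 6: 152 XOR 138 =  18
byte 7:  41 XOR 156 = 181
byte 8: 236 XOR 155 = 119
byte 9: 155 XOR  39 = 188
byte 10:  31 XOR 243 = 236
byte 11: 128 XOR  94 = 222
byte 12: 165 XOR 180 =  17
byte 13: 105 XOR 130 = 235

01100001 11011001 00101110 10110111 01101000 11000100 00010010 10110101 01110111 10111100 11101100 11011110 00010001 11101011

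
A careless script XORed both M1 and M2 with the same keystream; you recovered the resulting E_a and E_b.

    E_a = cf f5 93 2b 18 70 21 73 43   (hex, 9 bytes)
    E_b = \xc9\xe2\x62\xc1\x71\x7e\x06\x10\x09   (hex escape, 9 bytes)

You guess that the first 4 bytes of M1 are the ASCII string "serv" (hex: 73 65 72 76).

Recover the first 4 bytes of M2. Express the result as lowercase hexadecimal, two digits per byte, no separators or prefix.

7572839c

First, E_a ⊕ E_b = (M1 ⊕ K) ⊕ (M2 ⊕ K) = M1 ⊕ M2, so the key drops out. Then M2 = (M1 ⊕ M2) ⊕ M1 over the first 4 bytes.
byte 0: (cf xor c9) xor 73 = 06 xor 73 = 75
byte 1: (f5 xor e2) xor 65 = 17 xor 65 = 72
byte 2: (93 xor 62) xor 72 = f1 xor 72 = 83
byte 3: (2b xor c1) xor 76 = ea xor 76 = 9c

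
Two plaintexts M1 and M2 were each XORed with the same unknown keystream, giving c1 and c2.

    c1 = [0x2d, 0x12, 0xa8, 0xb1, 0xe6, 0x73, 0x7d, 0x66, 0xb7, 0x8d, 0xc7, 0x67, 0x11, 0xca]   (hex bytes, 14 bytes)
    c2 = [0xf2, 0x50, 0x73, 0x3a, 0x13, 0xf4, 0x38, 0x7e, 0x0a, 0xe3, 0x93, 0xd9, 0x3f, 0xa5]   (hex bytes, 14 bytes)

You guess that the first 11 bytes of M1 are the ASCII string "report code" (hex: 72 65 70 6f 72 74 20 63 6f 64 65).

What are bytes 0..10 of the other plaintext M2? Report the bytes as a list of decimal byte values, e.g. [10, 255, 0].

[173, 39, 171, 228, 135, 243, 101, 123, 210, 10, 49]

First, c1 ⊕ c2 = (M1 ⊕ K) ⊕ (M2 ⊕ K) = M1 ⊕ M2, so the key drops out. Then M2 = (M1 ⊕ M2) ⊕ M1 over the first 11 bytes.
byte 0: (2d ⊕ f2) ⊕ 72 = df ⊕ 72 = ad
byte 1: (12 ⊕ 50) ⊕ 65 = 42 ⊕ 65 = 27
byte 2: (a8 ⊕ 73) ⊕ 70 = db ⊕ 70 = ab
byte 3: (b1 ⊕ 3a) ⊕ 6f = 8b ⊕ 6f = e4
byte 4: (e6 ⊕ 13) ⊕ 72 = f5 ⊕ 72 = 87
byte 5: (73 ⊕ f4) ⊕ 74 = 87 ⊕ 74 = f3
byte 6: (7d ⊕ 38) ⊕ 20 = 45 ⊕ 20 = 65
byte 7: (66 ⊕ 7e) ⊕ 63 = 18 ⊕ 63 = 7b
byte 8: (b7 ⊕ 0a) ⊕ 6f = bd ⊕ 6f = d2
byte 9: (8d ⊕ e3) ⊕ 64 = 6e ⊕ 64 = 0a
byte 10: (c7 ⊕ 93) ⊕ 65 = 54 ⊕ 65 = 31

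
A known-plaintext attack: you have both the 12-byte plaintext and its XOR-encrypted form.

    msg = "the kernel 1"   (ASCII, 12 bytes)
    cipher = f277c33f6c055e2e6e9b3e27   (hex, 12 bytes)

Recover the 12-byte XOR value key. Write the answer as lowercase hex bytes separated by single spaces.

Since cipher = msg ⊕ key, XORing both sides with msg gives key = msg ⊕ cipher.
74 ⊕ f2 = 86
68 ⊕ 77 = 1f
65 ⊕ c3 = a6
20 ⊕ 3f = 1f
6b ⊕ 6c = 07
65 ⊕ 05 = 60
72 ⊕ 5e = 2c
6e ⊕ 2e = 40
65 ⊕ 6e = 0b
6c ⊕ 9b = f7
20 ⊕ 3e = 1e
31 ⊕ 27 = 16

86 1f a6 1f 07 60 2c 40 0b f7 1e 16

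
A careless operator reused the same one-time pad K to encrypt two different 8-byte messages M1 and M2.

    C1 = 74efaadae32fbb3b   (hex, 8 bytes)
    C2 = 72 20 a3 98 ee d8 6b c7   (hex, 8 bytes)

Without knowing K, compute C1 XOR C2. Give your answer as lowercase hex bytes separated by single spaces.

06 cf 09 42 0d f7 d0 fc

C1 ⊕ C2 = (M1 ⊕ K) ⊕ (M2 ⊕ K) = M1 ⊕ M2 — the shared key cancels under XOR.
74 xor 72 = 06
ef xor 20 = cf
aa xor a3 = 09
da xor 98 = 42
e3 xor ee = 0d
2f xor d8 = f7
bb xor 6b = d0
3b xor c7 = fc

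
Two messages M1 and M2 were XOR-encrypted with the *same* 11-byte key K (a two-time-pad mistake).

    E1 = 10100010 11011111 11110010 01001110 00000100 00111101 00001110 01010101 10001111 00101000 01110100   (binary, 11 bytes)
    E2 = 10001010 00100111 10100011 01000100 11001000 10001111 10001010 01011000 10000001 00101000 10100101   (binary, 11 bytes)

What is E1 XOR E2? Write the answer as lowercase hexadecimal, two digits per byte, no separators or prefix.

28f8510accb2840d0e00d1

E1 ⊕ E2 = (M1 ⊕ K) ⊕ (M2 ⊕ K) = M1 ⊕ M2 — the shared key cancels under XOR.
byte 0: 162 xor 138 =  40
byte 1: 223 xor  39 = 248
byte 2: 242 xor 163 =  81
byte 3:  78 xor  68 =  10
byte 4:   4 xor 200 = 204
byte 5:  61 xor 143 = 178
byte 6:  14 xor 138 = 132
byte 7:  85 xor  88 =  13
byte 8: 143 xor 129 =  14
byte 9:  40 xor  40 =   0
byte 10: 116 xor 165 = 209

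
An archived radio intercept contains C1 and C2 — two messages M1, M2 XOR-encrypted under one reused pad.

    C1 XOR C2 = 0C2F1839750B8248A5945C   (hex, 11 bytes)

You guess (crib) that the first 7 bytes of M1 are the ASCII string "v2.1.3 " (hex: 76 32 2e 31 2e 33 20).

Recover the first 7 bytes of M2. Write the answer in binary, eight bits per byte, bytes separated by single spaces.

01111010 00011101 00110110 00001000 01011011 00111000 10100010

Since C1 ⊕ C2 = M1 ⊕ M2, XORing with the guessed M1 bytes yields the corresponding M2 bytes: M2 = (C1 ⊕ C2) ⊕ M1.
00001100 xor 01110110 = 01111010
00101111 xor 00110010 = 00011101
00011000 xor 00101110 = 00110110
00111001 xor 00110001 = 00001000
01110101 xor 00101110 = 01011011
00001011 xor 00110011 = 00111000
10000010 xor 00100000 = 10100010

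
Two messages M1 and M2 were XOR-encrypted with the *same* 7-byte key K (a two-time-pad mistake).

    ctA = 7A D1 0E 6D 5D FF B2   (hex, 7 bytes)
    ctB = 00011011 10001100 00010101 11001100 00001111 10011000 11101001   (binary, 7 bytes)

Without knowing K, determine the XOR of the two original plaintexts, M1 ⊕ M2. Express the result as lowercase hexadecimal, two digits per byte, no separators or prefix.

615d1ba152675b

ctA ⊕ ctB = (M1 ⊕ K) ⊕ (M2 ⊕ K) = M1 ⊕ M2 — the shared key cancels under XOR.
01111010 ⊕ 00011011 = 01100001
11010001 ⊕ 10001100 = 01011101
00001110 ⊕ 00010101 = 00011011
01101101 ⊕ 11001100 = 10100001
01011101 ⊕ 00001111 = 01010010
11111111 ⊕ 10011000 = 01100111
10110010 ⊕ 11101001 = 01011011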